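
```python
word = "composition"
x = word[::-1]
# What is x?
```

word has length 11. The slice word[::-1] selects indices [10, 9, 8, 7, 6, 5, 4, 3, 2, 1, 0] (10->'n', 9->'o', 8->'i', 7->'t', 6->'i', 5->'s', 4->'o', 3->'p', 2->'m', 1->'o', 0->'c'), giving 'noitisopmoc'.

'noitisopmoc'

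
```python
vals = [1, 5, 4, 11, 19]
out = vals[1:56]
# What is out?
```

vals has length 5. The slice vals[1:56] selects indices [1, 2, 3, 4] (1->5, 2->4, 3->11, 4->19), giving [5, 4, 11, 19].

[5, 4, 11, 19]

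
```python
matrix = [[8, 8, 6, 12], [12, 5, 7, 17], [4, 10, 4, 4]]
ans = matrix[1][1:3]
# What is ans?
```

matrix[1] = [12, 5, 7, 17]. matrix[1] has length 4. The slice matrix[1][1:3] selects indices [1, 2] (1->5, 2->7), giving [5, 7].

[5, 7]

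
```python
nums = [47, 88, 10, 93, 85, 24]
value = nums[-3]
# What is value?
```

nums has length 6. Negative index -3 maps to positive index 6 + (-3) = 3. nums[3] = 93.

93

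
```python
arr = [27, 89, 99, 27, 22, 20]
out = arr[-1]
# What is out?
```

arr has length 6. Negative index -1 maps to positive index 6 + (-1) = 5. arr[5] = 20.

20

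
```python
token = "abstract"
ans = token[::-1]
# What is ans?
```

token has length 8. The slice token[::-1] selects indices [7, 6, 5, 4, 3, 2, 1, 0] (7->'t', 6->'c', 5->'a', 4->'r', 3->'t', 2->'s', 1->'b', 0->'a'), giving 'tcartsba'.

'tcartsba'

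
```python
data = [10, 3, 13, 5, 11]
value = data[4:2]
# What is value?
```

data has length 5. The slice data[4:2] resolves to an empty index range, so the result is [].

[]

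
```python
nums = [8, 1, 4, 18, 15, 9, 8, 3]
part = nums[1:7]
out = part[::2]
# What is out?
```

nums has length 8. The slice nums[1:7] selects indices [1, 2, 3, 4, 5, 6] (1->1, 2->4, 3->18, 4->15, 5->9, 6->8), giving [1, 4, 18, 15, 9, 8]. So part = [1, 4, 18, 15, 9, 8]. part has length 6. The slice part[::2] selects indices [0, 2, 4] (0->1, 2->18, 4->9), giving [1, 18, 9].

[1, 18, 9]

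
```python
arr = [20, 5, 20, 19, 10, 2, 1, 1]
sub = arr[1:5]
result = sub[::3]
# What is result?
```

arr has length 8. The slice arr[1:5] selects indices [1, 2, 3, 4] (1->5, 2->20, 3->19, 4->10), giving [5, 20, 19, 10]. So sub = [5, 20, 19, 10]. sub has length 4. The slice sub[::3] selects indices [0, 3] (0->5, 3->10), giving [5, 10].

[5, 10]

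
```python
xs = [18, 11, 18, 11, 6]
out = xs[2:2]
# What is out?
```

xs has length 5. The slice xs[2:2] resolves to an empty index range, so the result is [].

[]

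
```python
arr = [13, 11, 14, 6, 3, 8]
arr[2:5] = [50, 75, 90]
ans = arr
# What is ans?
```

arr starts as [13, 11, 14, 6, 3, 8] (length 6). The slice arr[2:5] covers indices [2, 3, 4] with values [14, 6, 3]. Replacing that slice with [50, 75, 90] (same length) produces [13, 11, 50, 75, 90, 8].

[13, 11, 50, 75, 90, 8]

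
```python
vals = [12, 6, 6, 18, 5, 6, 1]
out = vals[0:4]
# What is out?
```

vals has length 7. The slice vals[0:4] selects indices [0, 1, 2, 3] (0->12, 1->6, 2->6, 3->18), giving [12, 6, 6, 18].

[12, 6, 6, 18]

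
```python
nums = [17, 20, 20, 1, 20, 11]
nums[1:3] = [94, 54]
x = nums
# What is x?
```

nums starts as [17, 20, 20, 1, 20, 11] (length 6). The slice nums[1:3] covers indices [1, 2] with values [20, 20]. Replacing that slice with [94, 54] (same length) produces [17, 94, 54, 1, 20, 11].

[17, 94, 54, 1, 20, 11]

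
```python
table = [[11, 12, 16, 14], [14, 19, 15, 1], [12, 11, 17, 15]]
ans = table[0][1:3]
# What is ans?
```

table[0] = [11, 12, 16, 14]. table[0] has length 4. The slice table[0][1:3] selects indices [1, 2] (1->12, 2->16), giving [12, 16].

[12, 16]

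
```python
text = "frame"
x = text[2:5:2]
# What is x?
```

text has length 5. The slice text[2:5:2] selects indices [2, 4] (2->'a', 4->'e'), giving 'ae'.

'ae'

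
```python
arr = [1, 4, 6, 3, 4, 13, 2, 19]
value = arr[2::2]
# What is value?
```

arr has length 8. The slice arr[2::2] selects indices [2, 4, 6] (2->6, 4->4, 6->2), giving [6, 4, 2].

[6, 4, 2]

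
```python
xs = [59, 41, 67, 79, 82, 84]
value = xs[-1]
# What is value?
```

xs has length 6. Negative index -1 maps to positive index 6 + (-1) = 5. xs[5] = 84.

84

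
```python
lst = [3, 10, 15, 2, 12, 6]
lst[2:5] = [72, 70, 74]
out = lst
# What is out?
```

lst starts as [3, 10, 15, 2, 12, 6] (length 6). The slice lst[2:5] covers indices [2, 3, 4] with values [15, 2, 12]. Replacing that slice with [72, 70, 74] (same length) produces [3, 10, 72, 70, 74, 6].

[3, 10, 72, 70, 74, 6]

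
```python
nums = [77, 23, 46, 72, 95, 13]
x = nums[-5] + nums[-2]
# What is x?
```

nums has length 6. Negative index -5 maps to positive index 6 + (-5) = 1. nums[1] = 23.
nums has length 6. Negative index -2 maps to positive index 6 + (-2) = 4. nums[4] = 95.
Sum: 23 + 95 = 118.

118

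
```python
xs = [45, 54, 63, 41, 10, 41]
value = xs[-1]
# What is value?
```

xs has length 6. Negative index -1 maps to positive index 6 + (-1) = 5. xs[5] = 41.

41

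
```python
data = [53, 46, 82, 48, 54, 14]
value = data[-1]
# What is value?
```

data has length 6. Negative index -1 maps to positive index 6 + (-1) = 5. data[5] = 14.

14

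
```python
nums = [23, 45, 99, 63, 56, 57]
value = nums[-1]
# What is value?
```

nums has length 6. Negative index -1 maps to positive index 6 + (-1) = 5. nums[5] = 57.

57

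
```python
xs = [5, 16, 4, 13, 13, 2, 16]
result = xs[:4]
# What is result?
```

xs has length 7. The slice xs[:4] selects indices [0, 1, 2, 3] (0->5, 1->16, 2->4, 3->13), giving [5, 16, 4, 13].

[5, 16, 4, 13]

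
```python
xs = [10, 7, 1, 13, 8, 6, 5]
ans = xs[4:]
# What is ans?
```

xs has length 7. The slice xs[4:] selects indices [4, 5, 6] (4->8, 5->6, 6->5), giving [8, 6, 5].

[8, 6, 5]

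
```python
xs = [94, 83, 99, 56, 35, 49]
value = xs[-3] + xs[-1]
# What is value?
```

xs has length 6. Negative index -3 maps to positive index 6 + (-3) = 3. xs[3] = 56.
xs has length 6. Negative index -1 maps to positive index 6 + (-1) = 5. xs[5] = 49.
Sum: 56 + 49 = 105.

105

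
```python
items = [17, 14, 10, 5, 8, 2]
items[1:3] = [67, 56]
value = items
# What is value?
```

items starts as [17, 14, 10, 5, 8, 2] (length 6). The slice items[1:3] covers indices [1, 2] with values [14, 10]. Replacing that slice with [67, 56] (same length) produces [17, 67, 56, 5, 8, 2].

[17, 67, 56, 5, 8, 2]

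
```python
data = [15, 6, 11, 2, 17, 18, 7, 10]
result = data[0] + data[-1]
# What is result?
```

data has length 8. data[0] = 15.
data has length 8. Negative index -1 maps to positive index 8 + (-1) = 7. data[7] = 10.
Sum: 15 + 10 = 25.

25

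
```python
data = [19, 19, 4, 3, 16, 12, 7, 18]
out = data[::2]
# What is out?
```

data has length 8. The slice data[::2] selects indices [0, 2, 4, 6] (0->19, 2->4, 4->16, 6->7), giving [19, 4, 16, 7].

[19, 4, 16, 7]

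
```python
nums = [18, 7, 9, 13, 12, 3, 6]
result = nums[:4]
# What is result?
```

nums has length 7. The slice nums[:4] selects indices [0, 1, 2, 3] (0->18, 1->7, 2->9, 3->13), giving [18, 7, 9, 13].

[18, 7, 9, 13]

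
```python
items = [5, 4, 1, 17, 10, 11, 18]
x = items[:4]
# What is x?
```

items has length 7. The slice items[:4] selects indices [0, 1, 2, 3] (0->5, 1->4, 2->1, 3->17), giving [5, 4, 1, 17].

[5, 4, 1, 17]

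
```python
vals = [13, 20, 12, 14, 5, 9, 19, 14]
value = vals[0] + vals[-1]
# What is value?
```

vals has length 8. vals[0] = 13.
vals has length 8. Negative index -1 maps to positive index 8 + (-1) = 7. vals[7] = 14.
Sum: 13 + 14 = 27.

27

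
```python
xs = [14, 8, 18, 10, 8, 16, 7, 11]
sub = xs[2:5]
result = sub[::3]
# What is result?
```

xs has length 8. The slice xs[2:5] selects indices [2, 3, 4] (2->18, 3->10, 4->8), giving [18, 10, 8]. So sub = [18, 10, 8]. sub has length 3. The slice sub[::3] selects indices [0] (0->18), giving [18].

[18]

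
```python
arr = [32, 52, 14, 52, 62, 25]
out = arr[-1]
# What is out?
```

arr has length 6. Negative index -1 maps to positive index 6 + (-1) = 5. arr[5] = 25.

25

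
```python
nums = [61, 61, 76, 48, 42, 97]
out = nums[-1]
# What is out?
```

nums has length 6. Negative index -1 maps to positive index 6 + (-1) = 5. nums[5] = 97.

97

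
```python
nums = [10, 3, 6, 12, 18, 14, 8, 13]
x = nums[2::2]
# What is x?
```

nums has length 8. The slice nums[2::2] selects indices [2, 4, 6] (2->6, 4->18, 6->8), giving [6, 18, 8].

[6, 18, 8]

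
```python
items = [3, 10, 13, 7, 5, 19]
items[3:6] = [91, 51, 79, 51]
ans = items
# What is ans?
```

items starts as [3, 10, 13, 7, 5, 19] (length 6). The slice items[3:6] covers indices [3, 4, 5] with values [7, 5, 19]. Replacing that slice with [91, 51, 79, 51] (different length) produces [3, 10, 13, 91, 51, 79, 51].

[3, 10, 13, 91, 51, 79, 51]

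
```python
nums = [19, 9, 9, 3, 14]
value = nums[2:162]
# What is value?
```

nums has length 5. The slice nums[2:162] selects indices [2, 3, 4] (2->9, 3->3, 4->14), giving [9, 3, 14].

[9, 3, 14]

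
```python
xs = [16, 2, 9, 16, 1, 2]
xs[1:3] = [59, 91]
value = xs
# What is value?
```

xs starts as [16, 2, 9, 16, 1, 2] (length 6). The slice xs[1:3] covers indices [1, 2] with values [2, 9]. Replacing that slice with [59, 91] (same length) produces [16, 59, 91, 16, 1, 2].

[16, 59, 91, 16, 1, 2]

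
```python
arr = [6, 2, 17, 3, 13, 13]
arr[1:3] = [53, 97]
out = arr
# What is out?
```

arr starts as [6, 2, 17, 3, 13, 13] (length 6). The slice arr[1:3] covers indices [1, 2] with values [2, 17]. Replacing that slice with [53, 97] (same length) produces [6, 53, 97, 3, 13, 13].

[6, 53, 97, 3, 13, 13]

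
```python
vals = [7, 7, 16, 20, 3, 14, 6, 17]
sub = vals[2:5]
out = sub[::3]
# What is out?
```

vals has length 8. The slice vals[2:5] selects indices [2, 3, 4] (2->16, 3->20, 4->3), giving [16, 20, 3]. So sub = [16, 20, 3]. sub has length 3. The slice sub[::3] selects indices [0] (0->16), giving [16].

[16]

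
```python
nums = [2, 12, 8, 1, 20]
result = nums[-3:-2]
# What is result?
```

nums has length 5. The slice nums[-3:-2] selects indices [2] (2->8), giving [8].

[8]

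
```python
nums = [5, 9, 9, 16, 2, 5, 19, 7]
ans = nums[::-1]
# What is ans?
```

nums has length 8. The slice nums[::-1] selects indices [7, 6, 5, 4, 3, 2, 1, 0] (7->7, 6->19, 5->5, 4->2, 3->16, 2->9, 1->9, 0->5), giving [7, 19, 5, 2, 16, 9, 9, 5].

[7, 19, 5, 2, 16, 9, 9, 5]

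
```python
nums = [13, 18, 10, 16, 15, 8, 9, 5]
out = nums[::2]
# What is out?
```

nums has length 8. The slice nums[::2] selects indices [0, 2, 4, 6] (0->13, 2->10, 4->15, 6->9), giving [13, 10, 15, 9].

[13, 10, 15, 9]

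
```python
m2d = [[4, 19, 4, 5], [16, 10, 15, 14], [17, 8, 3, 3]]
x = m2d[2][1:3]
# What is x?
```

m2d[2] = [17, 8, 3, 3]. m2d[2] has length 4. The slice m2d[2][1:3] selects indices [1, 2] (1->8, 2->3), giving [8, 3].

[8, 3]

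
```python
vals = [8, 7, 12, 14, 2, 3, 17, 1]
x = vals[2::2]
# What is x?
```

vals has length 8. The slice vals[2::2] selects indices [2, 4, 6] (2->12, 4->2, 6->17), giving [12, 2, 17].

[12, 2, 17]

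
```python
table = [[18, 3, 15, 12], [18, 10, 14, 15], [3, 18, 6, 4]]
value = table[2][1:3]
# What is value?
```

table[2] = [3, 18, 6, 4]. table[2] has length 4. The slice table[2][1:3] selects indices [1, 2] (1->18, 2->6), giving [18, 6].

[18, 6]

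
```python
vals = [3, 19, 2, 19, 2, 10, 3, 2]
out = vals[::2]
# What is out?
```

vals has length 8. The slice vals[::2] selects indices [0, 2, 4, 6] (0->3, 2->2, 4->2, 6->3), giving [3, 2, 2, 3].

[3, 2, 2, 3]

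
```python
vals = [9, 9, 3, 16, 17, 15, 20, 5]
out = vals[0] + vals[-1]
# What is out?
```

vals has length 8. vals[0] = 9.
vals has length 8. Negative index -1 maps to positive index 8 + (-1) = 7. vals[7] = 5.
Sum: 9 + 5 = 14.

14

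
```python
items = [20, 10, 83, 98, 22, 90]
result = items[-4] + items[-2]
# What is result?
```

items has length 6. Negative index -4 maps to positive index 6 + (-4) = 2. items[2] = 83.
items has length 6. Negative index -2 maps to positive index 6 + (-2) = 4. items[4] = 22.
Sum: 83 + 22 = 105.

105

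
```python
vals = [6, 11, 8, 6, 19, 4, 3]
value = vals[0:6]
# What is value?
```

vals has length 7. The slice vals[0:6] selects indices [0, 1, 2, 3, 4, 5] (0->6, 1->11, 2->8, 3->6, 4->19, 5->4), giving [6, 11, 8, 6, 19, 4].

[6, 11, 8, 6, 19, 4]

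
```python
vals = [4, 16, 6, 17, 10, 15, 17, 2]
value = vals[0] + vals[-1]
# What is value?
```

vals has length 8. vals[0] = 4.
vals has length 8. Negative index -1 maps to positive index 8 + (-1) = 7. vals[7] = 2.
Sum: 4 + 2 = 6.

6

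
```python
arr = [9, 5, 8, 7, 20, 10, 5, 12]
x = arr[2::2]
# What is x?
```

arr has length 8. The slice arr[2::2] selects indices [2, 4, 6] (2->8, 4->20, 6->5), giving [8, 20, 5].

[8, 20, 5]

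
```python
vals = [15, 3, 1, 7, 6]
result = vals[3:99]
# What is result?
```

vals has length 5. The slice vals[3:99] selects indices [3, 4] (3->7, 4->6), giving [7, 6].

[7, 6]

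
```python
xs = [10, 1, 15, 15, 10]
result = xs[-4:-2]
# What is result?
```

xs has length 5. The slice xs[-4:-2] selects indices [1, 2] (1->1, 2->15), giving [1, 15].

[1, 15]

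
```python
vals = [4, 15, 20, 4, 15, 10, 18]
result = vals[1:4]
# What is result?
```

vals has length 7. The slice vals[1:4] selects indices [1, 2, 3] (1->15, 2->20, 3->4), giving [15, 20, 4].

[15, 20, 4]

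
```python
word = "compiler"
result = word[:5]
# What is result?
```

word has length 8. The slice word[:5] selects indices [0, 1, 2, 3, 4] (0->'c', 1->'o', 2->'m', 3->'p', 4->'i'), giving 'compi'.

'compi'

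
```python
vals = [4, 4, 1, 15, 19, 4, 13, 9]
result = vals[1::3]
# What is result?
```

vals has length 8. The slice vals[1::3] selects indices [1, 4, 7] (1->4, 4->19, 7->9), giving [4, 19, 9].

[4, 19, 9]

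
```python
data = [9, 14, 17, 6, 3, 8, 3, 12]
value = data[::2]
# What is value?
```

data has length 8. The slice data[::2] selects indices [0, 2, 4, 6] (0->9, 2->17, 4->3, 6->3), giving [9, 17, 3, 3].

[9, 17, 3, 3]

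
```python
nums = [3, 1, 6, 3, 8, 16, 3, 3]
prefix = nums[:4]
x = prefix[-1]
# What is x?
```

nums has length 8. The slice nums[:4] selects indices [0, 1, 2, 3] (0->3, 1->1, 2->6, 3->3), giving [3, 1, 6, 3]. So prefix = [3, 1, 6, 3]. Then prefix[-1] = 3.

3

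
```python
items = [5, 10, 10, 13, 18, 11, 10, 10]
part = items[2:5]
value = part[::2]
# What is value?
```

items has length 8. The slice items[2:5] selects indices [2, 3, 4] (2->10, 3->13, 4->18), giving [10, 13, 18]. So part = [10, 13, 18]. part has length 3. The slice part[::2] selects indices [0, 2] (0->10, 2->18), giving [10, 18].

[10, 18]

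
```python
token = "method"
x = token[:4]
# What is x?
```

token has length 6. The slice token[:4] selects indices [0, 1, 2, 3] (0->'m', 1->'e', 2->'t', 3->'h'), giving 'meth'.

'meth'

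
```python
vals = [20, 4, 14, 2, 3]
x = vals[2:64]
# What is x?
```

vals has length 5. The slice vals[2:64] selects indices [2, 3, 4] (2->14, 3->2, 4->3), giving [14, 2, 3].

[14, 2, 3]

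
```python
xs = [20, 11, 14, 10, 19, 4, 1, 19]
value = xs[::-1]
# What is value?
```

xs has length 8. The slice xs[::-1] selects indices [7, 6, 5, 4, 3, 2, 1, 0] (7->19, 6->1, 5->4, 4->19, 3->10, 2->14, 1->11, 0->20), giving [19, 1, 4, 19, 10, 14, 11, 20].

[19, 1, 4, 19, 10, 14, 11, 20]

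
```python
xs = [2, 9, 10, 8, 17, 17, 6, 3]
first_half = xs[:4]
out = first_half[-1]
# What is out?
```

xs has length 8. The slice xs[:4] selects indices [0, 1, 2, 3] (0->2, 1->9, 2->10, 3->8), giving [2, 9, 10, 8]. So first_half = [2, 9, 10, 8]. Then first_half[-1] = 8.

8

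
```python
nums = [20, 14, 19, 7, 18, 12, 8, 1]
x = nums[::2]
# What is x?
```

nums has length 8. The slice nums[::2] selects indices [0, 2, 4, 6] (0->20, 2->19, 4->18, 6->8), giving [20, 19, 18, 8].

[20, 19, 18, 8]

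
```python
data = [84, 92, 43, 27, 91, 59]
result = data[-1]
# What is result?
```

data has length 6. Negative index -1 maps to positive index 6 + (-1) = 5. data[5] = 59.

59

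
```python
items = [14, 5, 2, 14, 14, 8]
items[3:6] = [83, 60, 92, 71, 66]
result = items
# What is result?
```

items starts as [14, 5, 2, 14, 14, 8] (length 6). The slice items[3:6] covers indices [3, 4, 5] with values [14, 14, 8]. Replacing that slice with [83, 60, 92, 71, 66] (different length) produces [14, 5, 2, 83, 60, 92, 71, 66].

[14, 5, 2, 83, 60, 92, 71, 66]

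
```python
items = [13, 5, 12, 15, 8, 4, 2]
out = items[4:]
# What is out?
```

items has length 7. The slice items[4:] selects indices [4, 5, 6] (4->8, 5->4, 6->2), giving [8, 4, 2].

[8, 4, 2]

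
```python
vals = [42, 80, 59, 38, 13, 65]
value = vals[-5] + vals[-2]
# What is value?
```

vals has length 6. Negative index -5 maps to positive index 6 + (-5) = 1. vals[1] = 80.
vals has length 6. Negative index -2 maps to positive index 6 + (-2) = 4. vals[4] = 13.
Sum: 80 + 13 = 93.

93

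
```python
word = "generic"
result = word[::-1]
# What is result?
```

word has length 7. The slice word[::-1] selects indices [6, 5, 4, 3, 2, 1, 0] (6->'c', 5->'i', 4->'r', 3->'e', 2->'n', 1->'e', 0->'g'), giving 'cireneg'.

'cireneg'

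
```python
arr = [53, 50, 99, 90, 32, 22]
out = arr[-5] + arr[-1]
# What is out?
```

arr has length 6. Negative index -5 maps to positive index 6 + (-5) = 1. arr[1] = 50.
arr has length 6. Negative index -1 maps to positive index 6 + (-1) = 5. arr[5] = 22.
Sum: 50 + 22 = 72.

72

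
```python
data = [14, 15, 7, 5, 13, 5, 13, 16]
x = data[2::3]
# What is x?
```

data has length 8. The slice data[2::3] selects indices [2, 5] (2->7, 5->5), giving [7, 5].

[7, 5]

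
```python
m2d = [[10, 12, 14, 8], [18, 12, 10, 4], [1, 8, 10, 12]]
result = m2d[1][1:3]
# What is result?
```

m2d[1] = [18, 12, 10, 4]. m2d[1] has length 4. The slice m2d[1][1:3] selects indices [1, 2] (1->12, 2->10), giving [12, 10].

[12, 10]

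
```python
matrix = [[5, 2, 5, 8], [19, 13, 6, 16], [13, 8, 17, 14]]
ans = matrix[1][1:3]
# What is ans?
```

matrix[1] = [19, 13, 6, 16]. matrix[1] has length 4. The slice matrix[1][1:3] selects indices [1, 2] (1->13, 2->6), giving [13, 6].

[13, 6]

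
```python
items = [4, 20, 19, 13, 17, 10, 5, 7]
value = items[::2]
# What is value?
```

items has length 8. The slice items[::2] selects indices [0, 2, 4, 6] (0->4, 2->19, 4->17, 6->5), giving [4, 19, 17, 5].

[4, 19, 17, 5]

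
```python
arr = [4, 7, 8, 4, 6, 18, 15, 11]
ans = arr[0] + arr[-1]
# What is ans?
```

arr has length 8. arr[0] = 4.
arr has length 8. Negative index -1 maps to positive index 8 + (-1) = 7. arr[7] = 11.
Sum: 4 + 11 = 15.

15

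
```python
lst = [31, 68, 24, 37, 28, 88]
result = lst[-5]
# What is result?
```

lst has length 6. Negative index -5 maps to positive index 6 + (-5) = 1. lst[1] = 68.

68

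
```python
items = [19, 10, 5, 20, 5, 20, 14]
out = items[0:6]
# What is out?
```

items has length 7. The slice items[0:6] selects indices [0, 1, 2, 3, 4, 5] (0->19, 1->10, 2->5, 3->20, 4->5, 5->20), giving [19, 10, 5, 20, 5, 20].

[19, 10, 5, 20, 5, 20]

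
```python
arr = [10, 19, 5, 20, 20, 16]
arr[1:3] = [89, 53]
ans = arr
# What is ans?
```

arr starts as [10, 19, 5, 20, 20, 16] (length 6). The slice arr[1:3] covers indices [1, 2] with values [19, 5]. Replacing that slice with [89, 53] (same length) produces [10, 89, 53, 20, 20, 16].

[10, 89, 53, 20, 20, 16]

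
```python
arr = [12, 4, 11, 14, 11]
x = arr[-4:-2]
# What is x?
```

arr has length 5. The slice arr[-4:-2] selects indices [1, 2] (1->4, 2->11), giving [4, 11].

[4, 11]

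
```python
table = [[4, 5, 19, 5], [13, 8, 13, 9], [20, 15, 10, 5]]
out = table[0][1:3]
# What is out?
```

table[0] = [4, 5, 19, 5]. table[0] has length 4. The slice table[0][1:3] selects indices [1, 2] (1->5, 2->19), giving [5, 19].

[5, 19]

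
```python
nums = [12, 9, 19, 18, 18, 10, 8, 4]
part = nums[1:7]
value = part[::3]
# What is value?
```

nums has length 8. The slice nums[1:7] selects indices [1, 2, 3, 4, 5, 6] (1->9, 2->19, 3->18, 4->18, 5->10, 6->8), giving [9, 19, 18, 18, 10, 8]. So part = [9, 19, 18, 18, 10, 8]. part has length 6. The slice part[::3] selects indices [0, 3] (0->9, 3->18), giving [9, 18].

[9, 18]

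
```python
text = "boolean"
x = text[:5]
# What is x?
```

text has length 7. The slice text[:5] selects indices [0, 1, 2, 3, 4] (0->'b', 1->'o', 2->'o', 3->'l', 4->'e'), giving 'boole'.

'boole'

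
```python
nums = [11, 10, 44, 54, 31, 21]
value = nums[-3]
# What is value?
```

nums has length 6. Negative index -3 maps to positive index 6 + (-3) = 3. nums[3] = 54.

54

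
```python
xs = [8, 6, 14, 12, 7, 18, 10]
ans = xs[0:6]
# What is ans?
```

xs has length 7. The slice xs[0:6] selects indices [0, 1, 2, 3, 4, 5] (0->8, 1->6, 2->14, 3->12, 4->7, 5->18), giving [8, 6, 14, 12, 7, 18].

[8, 6, 14, 12, 7, 18]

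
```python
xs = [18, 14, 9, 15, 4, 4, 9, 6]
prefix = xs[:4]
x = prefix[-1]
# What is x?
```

xs has length 8. The slice xs[:4] selects indices [0, 1, 2, 3] (0->18, 1->14, 2->9, 3->15), giving [18, 14, 9, 15]. So prefix = [18, 14, 9, 15]. Then prefix[-1] = 15.

15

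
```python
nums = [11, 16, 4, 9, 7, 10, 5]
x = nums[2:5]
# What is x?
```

nums has length 7. The slice nums[2:5] selects indices [2, 3, 4] (2->4, 3->9, 4->7), giving [4, 9, 7].

[4, 9, 7]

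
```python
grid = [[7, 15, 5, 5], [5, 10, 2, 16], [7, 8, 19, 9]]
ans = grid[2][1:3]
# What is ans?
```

grid[2] = [7, 8, 19, 9]. grid[2] has length 4. The slice grid[2][1:3] selects indices [1, 2] (1->8, 2->19), giving [8, 19].

[8, 19]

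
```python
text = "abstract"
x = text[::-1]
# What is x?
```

text has length 8. The slice text[::-1] selects indices [7, 6, 5, 4, 3, 2, 1, 0] (7->'t', 6->'c', 5->'a', 4->'r', 3->'t', 2->'s', 1->'b', 0->'a'), giving 'tcartsba'.

'tcartsba'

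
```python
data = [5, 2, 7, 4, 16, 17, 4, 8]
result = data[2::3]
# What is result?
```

data has length 8. The slice data[2::3] selects indices [2, 5] (2->7, 5->17), giving [7, 17].

[7, 17]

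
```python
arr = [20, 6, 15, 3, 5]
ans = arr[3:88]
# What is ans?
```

arr has length 5. The slice arr[3:88] selects indices [3, 4] (3->3, 4->5), giving [3, 5].

[3, 5]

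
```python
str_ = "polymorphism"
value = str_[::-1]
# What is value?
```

str_ has length 12. The slice str_[::-1] selects indices [11, 10, 9, 8, 7, 6, 5, 4, 3, 2, 1, 0] (11->'m', 10->'s', 9->'i', 8->'h', 7->'p', 6->'r', 5->'o', 4->'m', 3->'y', 2->'l', 1->'o', 0->'p'), giving 'msihpromylop'.

'msihpromylop'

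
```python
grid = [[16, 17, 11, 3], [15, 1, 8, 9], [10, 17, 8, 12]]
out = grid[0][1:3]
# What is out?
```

grid[0] = [16, 17, 11, 3]. grid[0] has length 4. The slice grid[0][1:3] selects indices [1, 2] (1->17, 2->11), giving [17, 11].

[17, 11]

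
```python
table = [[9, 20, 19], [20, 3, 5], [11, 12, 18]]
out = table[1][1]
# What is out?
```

table[1] = [20, 3, 5]. Taking column 1 of that row yields 3.

3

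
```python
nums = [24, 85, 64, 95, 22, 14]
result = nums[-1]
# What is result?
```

nums has length 6. Negative index -1 maps to positive index 6 + (-1) = 5. nums[5] = 14.

14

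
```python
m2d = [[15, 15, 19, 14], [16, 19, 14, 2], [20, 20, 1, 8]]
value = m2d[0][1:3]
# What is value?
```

m2d[0] = [15, 15, 19, 14]. m2d[0] has length 4. The slice m2d[0][1:3] selects indices [1, 2] (1->15, 2->19), giving [15, 19].

[15, 19]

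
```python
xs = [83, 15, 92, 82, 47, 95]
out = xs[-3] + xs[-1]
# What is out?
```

xs has length 6. Negative index -3 maps to positive index 6 + (-3) = 3. xs[3] = 82.
xs has length 6. Negative index -1 maps to positive index 6 + (-1) = 5. xs[5] = 95.
Sum: 82 + 95 = 177.

177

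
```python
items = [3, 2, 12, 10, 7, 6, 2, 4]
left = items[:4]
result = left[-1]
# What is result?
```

items has length 8. The slice items[:4] selects indices [0, 1, 2, 3] (0->3, 1->2, 2->12, 3->10), giving [3, 2, 12, 10]. So left = [3, 2, 12, 10]. Then left[-1] = 10.

10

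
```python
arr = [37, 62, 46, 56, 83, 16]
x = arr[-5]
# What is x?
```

arr has length 6. Negative index -5 maps to positive index 6 + (-5) = 1. arr[1] = 62.

62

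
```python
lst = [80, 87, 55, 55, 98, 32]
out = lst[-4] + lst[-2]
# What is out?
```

lst has length 6. Negative index -4 maps to positive index 6 + (-4) = 2. lst[2] = 55.
lst has length 6. Negative index -2 maps to positive index 6 + (-2) = 4. lst[4] = 98.
Sum: 55 + 98 = 153.

153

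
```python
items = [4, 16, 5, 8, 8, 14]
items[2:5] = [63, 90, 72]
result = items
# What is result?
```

items starts as [4, 16, 5, 8, 8, 14] (length 6). The slice items[2:5] covers indices [2, 3, 4] with values [5, 8, 8]. Replacing that slice with [63, 90, 72] (same length) produces [4, 16, 63, 90, 72, 14].

[4, 16, 63, 90, 72, 14]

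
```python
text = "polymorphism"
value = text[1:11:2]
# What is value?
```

text has length 12. The slice text[1:11:2] selects indices [1, 3, 5, 7, 9] (1->'o', 3->'y', 5->'o', 7->'p', 9->'i'), giving 'oyopi'.

'oyopi'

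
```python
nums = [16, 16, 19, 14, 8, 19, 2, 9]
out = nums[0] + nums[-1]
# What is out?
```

nums has length 8. nums[0] = 16.
nums has length 8. Negative index -1 maps to positive index 8 + (-1) = 7. nums[7] = 9.
Sum: 16 + 9 = 25.

25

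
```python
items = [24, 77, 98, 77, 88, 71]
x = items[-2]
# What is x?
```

items has length 6. Negative index -2 maps to positive index 6 + (-2) = 4. items[4] = 88.

88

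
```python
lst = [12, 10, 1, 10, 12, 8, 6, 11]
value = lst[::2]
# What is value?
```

lst has length 8. The slice lst[::2] selects indices [0, 2, 4, 6] (0->12, 2->1, 4->12, 6->6), giving [12, 1, 12, 6].

[12, 1, 12, 6]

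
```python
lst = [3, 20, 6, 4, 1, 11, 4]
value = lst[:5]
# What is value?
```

lst has length 7. The slice lst[:5] selects indices [0, 1, 2, 3, 4] (0->3, 1->20, 2->6, 3->4, 4->1), giving [3, 20, 6, 4, 1].

[3, 20, 6, 4, 1]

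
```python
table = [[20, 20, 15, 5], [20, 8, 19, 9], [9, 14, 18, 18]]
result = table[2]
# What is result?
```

table has 3 rows. Row 2 is [9, 14, 18, 18].

[9, 14, 18, 18]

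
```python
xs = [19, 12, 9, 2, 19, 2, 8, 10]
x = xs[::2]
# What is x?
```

xs has length 8. The slice xs[::2] selects indices [0, 2, 4, 6] (0->19, 2->9, 4->19, 6->8), giving [19, 9, 19, 8].

[19, 9, 19, 8]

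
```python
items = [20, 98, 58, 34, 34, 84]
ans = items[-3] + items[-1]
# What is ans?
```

items has length 6. Negative index -3 maps to positive index 6 + (-3) = 3. items[3] = 34.
items has length 6. Negative index -1 maps to positive index 6 + (-1) = 5. items[5] = 84.
Sum: 34 + 84 = 118.

118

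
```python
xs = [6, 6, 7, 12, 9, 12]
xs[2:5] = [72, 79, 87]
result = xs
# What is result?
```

xs starts as [6, 6, 7, 12, 9, 12] (length 6). The slice xs[2:5] covers indices [2, 3, 4] with values [7, 12, 9]. Replacing that slice with [72, 79, 87] (same length) produces [6, 6, 72, 79, 87, 12].

[6, 6, 72, 79, 87, 12]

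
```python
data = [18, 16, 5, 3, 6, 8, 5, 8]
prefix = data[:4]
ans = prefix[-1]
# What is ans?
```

data has length 8. The slice data[:4] selects indices [0, 1, 2, 3] (0->18, 1->16, 2->5, 3->3), giving [18, 16, 5, 3]. So prefix = [18, 16, 5, 3]. Then prefix[-1] = 3.

3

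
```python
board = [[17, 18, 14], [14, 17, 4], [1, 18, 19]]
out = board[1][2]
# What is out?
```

board[1] = [14, 17, 4]. Taking column 2 of that row yields 4.

4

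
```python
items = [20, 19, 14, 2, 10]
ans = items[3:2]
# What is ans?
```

items has length 5. The slice items[3:2] resolves to an empty index range, so the result is [].

[]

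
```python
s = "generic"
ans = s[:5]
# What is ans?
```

s has length 7. The slice s[:5] selects indices [0, 1, 2, 3, 4] (0->'g', 1->'e', 2->'n', 3->'e', 4->'r'), giving 'gener'.

'gener'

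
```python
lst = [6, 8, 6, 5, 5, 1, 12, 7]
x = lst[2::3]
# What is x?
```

lst has length 8. The slice lst[2::3] selects indices [2, 5] (2->6, 5->1), giving [6, 1].

[6, 1]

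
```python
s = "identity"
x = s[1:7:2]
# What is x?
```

s has length 8. The slice s[1:7:2] selects indices [1, 3, 5] (1->'d', 3->'n', 5->'i'), giving 'dni'.

'dni'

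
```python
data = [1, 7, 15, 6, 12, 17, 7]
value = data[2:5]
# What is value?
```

data has length 7. The slice data[2:5] selects indices [2, 3, 4] (2->15, 3->6, 4->12), giving [15, 6, 12].

[15, 6, 12]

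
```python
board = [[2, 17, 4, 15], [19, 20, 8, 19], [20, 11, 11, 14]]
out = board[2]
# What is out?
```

board has 3 rows. Row 2 is [20, 11, 11, 14].

[20, 11, 11, 14]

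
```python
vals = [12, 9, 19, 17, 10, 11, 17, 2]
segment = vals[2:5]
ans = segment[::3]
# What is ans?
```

vals has length 8. The slice vals[2:5] selects indices [2, 3, 4] (2->19, 3->17, 4->10), giving [19, 17, 10]. So segment = [19, 17, 10]. segment has length 3. The slice segment[::3] selects indices [0] (0->19), giving [19].

[19]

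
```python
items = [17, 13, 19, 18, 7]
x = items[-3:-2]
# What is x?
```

items has length 5. The slice items[-3:-2] selects indices [2] (2->19), giving [19].

[19]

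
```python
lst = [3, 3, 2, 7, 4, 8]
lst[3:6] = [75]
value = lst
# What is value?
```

lst starts as [3, 3, 2, 7, 4, 8] (length 6). The slice lst[3:6] covers indices [3, 4, 5] with values [7, 4, 8]. Replacing that slice with [75] (different length) produces [3, 3, 2, 75].

[3, 3, 2, 75]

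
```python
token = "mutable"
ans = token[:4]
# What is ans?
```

token has length 7. The slice token[:4] selects indices [0, 1, 2, 3] (0->'m', 1->'u', 2->'t', 3->'a'), giving 'muta'.

'muta'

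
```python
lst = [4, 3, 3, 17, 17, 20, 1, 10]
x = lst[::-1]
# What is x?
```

lst has length 8. The slice lst[::-1] selects indices [7, 6, 5, 4, 3, 2, 1, 0] (7->10, 6->1, 5->20, 4->17, 3->17, 2->3, 1->3, 0->4), giving [10, 1, 20, 17, 17, 3, 3, 4].

[10, 1, 20, 17, 17, 3, 3, 4]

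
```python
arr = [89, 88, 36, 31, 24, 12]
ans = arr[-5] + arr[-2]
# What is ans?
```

arr has length 6. Negative index -5 maps to positive index 6 + (-5) = 1. arr[1] = 88.
arr has length 6. Negative index -2 maps to positive index 6 + (-2) = 4. arr[4] = 24.
Sum: 88 + 24 = 112.

112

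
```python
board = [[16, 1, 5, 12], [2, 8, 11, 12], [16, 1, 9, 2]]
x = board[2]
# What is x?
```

board has 3 rows. Row 2 is [16, 1, 9, 2].

[16, 1, 9, 2]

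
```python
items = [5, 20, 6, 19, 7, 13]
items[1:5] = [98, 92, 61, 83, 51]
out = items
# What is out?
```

items starts as [5, 20, 6, 19, 7, 13] (length 6). The slice items[1:5] covers indices [1, 2, 3, 4] with values [20, 6, 19, 7]. Replacing that slice with [98, 92, 61, 83, 51] (different length) produces [5, 98, 92, 61, 83, 51, 13].

[5, 98, 92, 61, 83, 51, 13]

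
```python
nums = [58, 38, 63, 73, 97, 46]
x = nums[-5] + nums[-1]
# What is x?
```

nums has length 6. Negative index -5 maps to positive index 6 + (-5) = 1. nums[1] = 38.
nums has length 6. Negative index -1 maps to positive index 6 + (-1) = 5. nums[5] = 46.
Sum: 38 + 46 = 84.

84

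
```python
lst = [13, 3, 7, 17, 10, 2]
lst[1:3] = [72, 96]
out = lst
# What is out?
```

lst starts as [13, 3, 7, 17, 10, 2] (length 6). The slice lst[1:3] covers indices [1, 2] with values [3, 7]. Replacing that slice with [72, 96] (same length) produces [13, 72, 96, 17, 10, 2].

[13, 72, 96, 17, 10, 2]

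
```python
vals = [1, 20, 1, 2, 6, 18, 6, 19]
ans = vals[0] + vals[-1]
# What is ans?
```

vals has length 8. vals[0] = 1.
vals has length 8. Negative index -1 maps to positive index 8 + (-1) = 7. vals[7] = 19.
Sum: 1 + 19 = 20.

20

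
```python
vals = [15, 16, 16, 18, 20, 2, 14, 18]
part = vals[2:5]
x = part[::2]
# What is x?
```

vals has length 8. The slice vals[2:5] selects indices [2, 3, 4] (2->16, 3->18, 4->20), giving [16, 18, 20]. So part = [16, 18, 20]. part has length 3. The slice part[::2] selects indices [0, 2] (0->16, 2->20), giving [16, 20].

[16, 20]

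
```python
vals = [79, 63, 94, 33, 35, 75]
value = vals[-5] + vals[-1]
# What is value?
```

vals has length 6. Negative index -5 maps to positive index 6 + (-5) = 1. vals[1] = 63.
vals has length 6. Negative index -1 maps to positive index 6 + (-1) = 5. vals[5] = 75.
Sum: 63 + 75 = 138.

138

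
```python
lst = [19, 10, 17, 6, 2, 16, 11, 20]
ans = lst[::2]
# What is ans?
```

lst has length 8. The slice lst[::2] selects indices [0, 2, 4, 6] (0->19, 2->17, 4->2, 6->11), giving [19, 17, 2, 11].

[19, 17, 2, 11]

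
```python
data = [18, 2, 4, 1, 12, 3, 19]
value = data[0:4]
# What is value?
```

data has length 7. The slice data[0:4] selects indices [0, 1, 2, 3] (0->18, 1->2, 2->4, 3->1), giving [18, 2, 4, 1].

[18, 2, 4, 1]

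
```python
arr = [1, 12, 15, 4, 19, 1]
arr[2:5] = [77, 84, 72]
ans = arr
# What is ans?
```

arr starts as [1, 12, 15, 4, 19, 1] (length 6). The slice arr[2:5] covers indices [2, 3, 4] with values [15, 4, 19]. Replacing that slice with [77, 84, 72] (same length) produces [1, 12, 77, 84, 72, 1].

[1, 12, 77, 84, 72, 1]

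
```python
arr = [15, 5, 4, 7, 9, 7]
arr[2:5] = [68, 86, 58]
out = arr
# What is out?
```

arr starts as [15, 5, 4, 7, 9, 7] (length 6). The slice arr[2:5] covers indices [2, 3, 4] with values [4, 7, 9]. Replacing that slice with [68, 86, 58] (same length) produces [15, 5, 68, 86, 58, 7].

[15, 5, 68, 86, 58, 7]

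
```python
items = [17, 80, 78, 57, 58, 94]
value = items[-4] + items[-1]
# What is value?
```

items has length 6. Negative index -4 maps to positive index 6 + (-4) = 2. items[2] = 78.
items has length 6. Negative index -1 maps to positive index 6 + (-1) = 5. items[5] = 94.
Sum: 78 + 94 = 172.

172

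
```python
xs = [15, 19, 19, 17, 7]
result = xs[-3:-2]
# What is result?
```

xs has length 5. The slice xs[-3:-2] selects indices [2] (2->19), giving [19].

[19]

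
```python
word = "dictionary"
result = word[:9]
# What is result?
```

word has length 10. The slice word[:9] selects indices [0, 1, 2, 3, 4, 5, 6, 7, 8] (0->'d', 1->'i', 2->'c', 3->'t', 4->'i', 5->'o', 6->'n', 7->'a', 8->'r'), giving 'dictionar'.

'dictionar'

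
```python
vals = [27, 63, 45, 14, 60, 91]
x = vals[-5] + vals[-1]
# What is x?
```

vals has length 6. Negative index -5 maps to positive index 6 + (-5) = 1. vals[1] = 63.
vals has length 6. Negative index -1 maps to positive index 6 + (-1) = 5. vals[5] = 91.
Sum: 63 + 91 = 154.

154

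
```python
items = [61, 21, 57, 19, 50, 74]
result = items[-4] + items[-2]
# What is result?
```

items has length 6. Negative index -4 maps to positive index 6 + (-4) = 2. items[2] = 57.
items has length 6. Negative index -2 maps to positive index 6 + (-2) = 4. items[4] = 50.
Sum: 57 + 50 = 107.

107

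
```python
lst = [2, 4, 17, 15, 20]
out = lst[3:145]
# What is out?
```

lst has length 5. The slice lst[3:145] selects indices [3, 4] (3->15, 4->20), giving [15, 20].

[15, 20]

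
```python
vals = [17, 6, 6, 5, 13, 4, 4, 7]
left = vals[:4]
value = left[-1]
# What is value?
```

vals has length 8. The slice vals[:4] selects indices [0, 1, 2, 3] (0->17, 1->6, 2->6, 3->5), giving [17, 6, 6, 5]. So left = [17, 6, 6, 5]. Then left[-1] = 5.

5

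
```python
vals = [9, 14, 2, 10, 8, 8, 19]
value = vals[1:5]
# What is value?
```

vals has length 7. The slice vals[1:5] selects indices [1, 2, 3, 4] (1->14, 2->2, 3->10, 4->8), giving [14, 2, 10, 8].

[14, 2, 10, 8]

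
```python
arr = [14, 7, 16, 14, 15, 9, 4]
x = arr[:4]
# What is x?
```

arr has length 7. The slice arr[:4] selects indices [0, 1, 2, 3] (0->14, 1->7, 2->16, 3->14), giving [14, 7, 16, 14].

[14, 7, 16, 14]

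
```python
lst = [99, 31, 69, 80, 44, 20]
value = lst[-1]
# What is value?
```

lst has length 6. Negative index -1 maps to positive index 6 + (-1) = 5. lst[5] = 20.

20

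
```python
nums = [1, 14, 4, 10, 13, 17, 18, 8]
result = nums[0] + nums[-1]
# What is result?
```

nums has length 8. nums[0] = 1.
nums has length 8. Negative index -1 maps to positive index 8 + (-1) = 7. nums[7] = 8.
Sum: 1 + 8 = 9.

9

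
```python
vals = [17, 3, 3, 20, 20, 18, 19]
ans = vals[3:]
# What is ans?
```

vals has length 7. The slice vals[3:] selects indices [3, 4, 5, 6] (3->20, 4->20, 5->18, 6->19), giving [20, 20, 18, 19].

[20, 20, 18, 19]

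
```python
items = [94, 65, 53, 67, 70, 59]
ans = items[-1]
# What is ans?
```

items has length 6. Negative index -1 maps to positive index 6 + (-1) = 5. items[5] = 59.

59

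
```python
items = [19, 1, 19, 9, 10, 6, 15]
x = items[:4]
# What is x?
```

items has length 7. The slice items[:4] selects indices [0, 1, 2, 3] (0->19, 1->1, 2->19, 3->9), giving [19, 1, 19, 9].

[19, 1, 19, 9]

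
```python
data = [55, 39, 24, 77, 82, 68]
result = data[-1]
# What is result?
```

data has length 6. Negative index -1 maps to positive index 6 + (-1) = 5. data[5] = 68.

68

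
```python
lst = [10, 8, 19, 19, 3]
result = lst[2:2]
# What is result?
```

lst has length 5. The slice lst[2:2] resolves to an empty index range, so the result is [].

[]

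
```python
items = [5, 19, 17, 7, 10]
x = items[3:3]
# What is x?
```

items has length 5. The slice items[3:3] resolves to an empty index range, so the result is [].

[]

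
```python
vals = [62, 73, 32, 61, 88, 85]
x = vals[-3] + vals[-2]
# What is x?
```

vals has length 6. Negative index -3 maps to positive index 6 + (-3) = 3. vals[3] = 61.
vals has length 6. Negative index -2 maps to positive index 6 + (-2) = 4. vals[4] = 88.
Sum: 61 + 88 = 149.

149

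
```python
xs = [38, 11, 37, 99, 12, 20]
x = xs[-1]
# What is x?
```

xs has length 6. Negative index -1 maps to positive index 6 + (-1) = 5. xs[5] = 20.

20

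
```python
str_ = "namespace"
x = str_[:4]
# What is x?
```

str_ has length 9. The slice str_[:4] selects indices [0, 1, 2, 3] (0->'n', 1->'a', 2->'m', 3->'e'), giving 'name'.

'name'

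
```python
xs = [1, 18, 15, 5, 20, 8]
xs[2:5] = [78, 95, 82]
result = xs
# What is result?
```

xs starts as [1, 18, 15, 5, 20, 8] (length 6). The slice xs[2:5] covers indices [2, 3, 4] with values [15, 5, 20]. Replacing that slice with [78, 95, 82] (same length) produces [1, 18, 78, 95, 82, 8].

[1, 18, 78, 95, 82, 8]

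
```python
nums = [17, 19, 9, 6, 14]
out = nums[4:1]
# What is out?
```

nums has length 5. The slice nums[4:1] resolves to an empty index range, so the result is [].

[]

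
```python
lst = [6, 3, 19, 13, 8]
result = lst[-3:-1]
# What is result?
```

lst has length 5. The slice lst[-3:-1] selects indices [2, 3] (2->19, 3->13), giving [19, 13].

[19, 13]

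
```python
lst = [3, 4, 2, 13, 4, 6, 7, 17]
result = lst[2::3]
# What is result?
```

lst has length 8. The slice lst[2::3] selects indices [2, 5] (2->2, 5->6), giving [2, 6].

[2, 6]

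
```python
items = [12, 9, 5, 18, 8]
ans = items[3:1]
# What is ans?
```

items has length 5. The slice items[3:1] resolves to an empty index range, so the result is [].

[]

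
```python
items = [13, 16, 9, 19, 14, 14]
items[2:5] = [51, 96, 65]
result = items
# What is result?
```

items starts as [13, 16, 9, 19, 14, 14] (length 6). The slice items[2:5] covers indices [2, 3, 4] with values [9, 19, 14]. Replacing that slice with [51, 96, 65] (same length) produces [13, 16, 51, 96, 65, 14].

[13, 16, 51, 96, 65, 14]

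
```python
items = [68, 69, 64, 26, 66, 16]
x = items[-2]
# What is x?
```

items has length 6. Negative index -2 maps to positive index 6 + (-2) = 4. items[4] = 66.

66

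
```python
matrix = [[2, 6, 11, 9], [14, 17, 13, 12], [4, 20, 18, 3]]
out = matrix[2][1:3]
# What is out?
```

matrix[2] = [4, 20, 18, 3]. matrix[2] has length 4. The slice matrix[2][1:3] selects indices [1, 2] (1->20, 2->18), giving [20, 18].

[20, 18]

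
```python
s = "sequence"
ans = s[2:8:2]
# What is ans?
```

s has length 8. The slice s[2:8:2] selects indices [2, 4, 6] (2->'q', 4->'e', 6->'c'), giving 'qec'.

'qec'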